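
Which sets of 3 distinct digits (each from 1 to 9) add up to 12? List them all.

{1,2,9}; {1,3,8}; {1,4,7}; {1,5,6}; {2,3,7}; {2,4,6}; {3,4,5}

3 distinct digits from 1–9 sum between 6 and 24.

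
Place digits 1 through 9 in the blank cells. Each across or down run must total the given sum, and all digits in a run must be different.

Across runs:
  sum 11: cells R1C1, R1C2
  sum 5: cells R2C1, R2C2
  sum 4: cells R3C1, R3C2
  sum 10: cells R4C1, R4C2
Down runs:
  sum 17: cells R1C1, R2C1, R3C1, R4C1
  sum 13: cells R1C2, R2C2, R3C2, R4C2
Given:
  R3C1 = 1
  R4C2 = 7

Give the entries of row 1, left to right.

9 2

4 in 2 cells must be {1,3}.
R3C2 = 4 − 1 = 3 completes the 4 across.
R4C1 = 10 − 7 = 3 completes the 10 across.
Given what's placed, R1C2 must be 2 to fit the 11 across and 13 down.
R2C1 = 4: the only remaining digit allowed by both the 5 across and the 17 down.
R2C2 = 5 − 4 = 1 completes the 5 across.
R1C1 = 11 − 2 = 9 completes the 11 across.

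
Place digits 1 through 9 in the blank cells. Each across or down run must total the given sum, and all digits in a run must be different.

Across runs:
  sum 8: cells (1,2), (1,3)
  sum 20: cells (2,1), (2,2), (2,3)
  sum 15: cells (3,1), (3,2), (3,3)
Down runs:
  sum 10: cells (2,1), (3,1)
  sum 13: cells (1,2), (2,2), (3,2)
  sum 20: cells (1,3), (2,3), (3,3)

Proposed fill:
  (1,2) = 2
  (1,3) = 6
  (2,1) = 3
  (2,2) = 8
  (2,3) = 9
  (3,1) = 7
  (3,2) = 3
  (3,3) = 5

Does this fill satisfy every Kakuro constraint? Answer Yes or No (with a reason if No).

Across: 2+6=8; 3+8+9=20; 7+3+5=15. Down: 3+7=10; 2+8+3=13; 6+9+5=20. No digit repeats within any run.

Yes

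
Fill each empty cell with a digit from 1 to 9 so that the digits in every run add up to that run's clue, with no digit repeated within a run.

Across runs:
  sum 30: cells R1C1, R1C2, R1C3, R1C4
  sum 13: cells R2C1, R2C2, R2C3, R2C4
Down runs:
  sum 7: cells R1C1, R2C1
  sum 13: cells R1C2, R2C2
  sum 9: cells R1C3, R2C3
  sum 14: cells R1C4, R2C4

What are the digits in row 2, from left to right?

30 in 4 cells must be {6,7,8,9}.
Only 6 fits R1C1 under both its across sum 30 and down sum 7.
R2C1 = 7 − 6 = 1 completes the 7 down.
Nothing is forced directly, so branch on R1C3, whose candidates are 7 or 8. If R1C3 = 8: that forces R1C4 = 9, after which R2C3 would have to be in {2,3,4,5,6,7} for the 13 across but in {1} for the 9 down — contradiction. So R1C3 = 7.
R2C3 = 9 − 7 = 2 completes the 9 down.
R2C4 = 6: the only remaining digit allowed by both the 13 across and the 14 down.
R1C4 = 14 − 6 = 8 completes the 14 down.
R2C2 = 13 − 9 = 4 completes the 13 across.

1 4 2 6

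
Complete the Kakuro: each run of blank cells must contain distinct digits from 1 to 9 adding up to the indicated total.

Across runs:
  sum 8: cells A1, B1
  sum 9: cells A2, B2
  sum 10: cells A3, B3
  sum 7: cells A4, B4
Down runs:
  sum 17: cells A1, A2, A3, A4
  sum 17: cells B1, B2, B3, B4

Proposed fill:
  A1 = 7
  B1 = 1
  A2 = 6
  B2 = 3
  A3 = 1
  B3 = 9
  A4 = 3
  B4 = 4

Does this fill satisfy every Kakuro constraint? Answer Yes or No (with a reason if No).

Yes

Across: 7+1=8; 6+3=9; 1+9=10; 3+4=7. Down: 7+6+1+3=17; 1+3+9+4=17. No digit repeats within any run.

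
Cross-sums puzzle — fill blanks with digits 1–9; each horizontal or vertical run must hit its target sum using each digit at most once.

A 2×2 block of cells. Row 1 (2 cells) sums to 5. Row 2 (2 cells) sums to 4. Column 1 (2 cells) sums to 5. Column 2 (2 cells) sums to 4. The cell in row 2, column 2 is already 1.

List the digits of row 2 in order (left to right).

4 in 2 cells must be {1,3}.
(1,2) = 4 − 1 = 3 completes the 4 down.
(2,1) = 4 − 1 = 3 completes the 4 across.
(1,1) = 5 − 3 = 2 completes the 5 across.

3 1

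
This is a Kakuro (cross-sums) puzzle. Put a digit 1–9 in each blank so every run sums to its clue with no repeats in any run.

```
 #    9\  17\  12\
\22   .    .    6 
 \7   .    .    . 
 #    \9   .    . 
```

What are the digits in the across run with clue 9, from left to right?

7 2

7 in 3 cells must be {1,2,4}.
R1C1 = 7: the only remaining digit allowed by both the 22 across and the 9 down.
R1C2 = 22 − 13 = 9 completes the 22 across.
R2C1 = 9 − 7 = 2 completes the 9 down.
Given what's placed, R2C2 must be 1 to fit the 7 across and 17 down.
R2C3 = 7 − 3 = 4 completes the 7 across.
R3C2 = 17 − 10 = 7 completes the 17 down.
R3C3 = 9 − 7 = 2 completes the 9 across.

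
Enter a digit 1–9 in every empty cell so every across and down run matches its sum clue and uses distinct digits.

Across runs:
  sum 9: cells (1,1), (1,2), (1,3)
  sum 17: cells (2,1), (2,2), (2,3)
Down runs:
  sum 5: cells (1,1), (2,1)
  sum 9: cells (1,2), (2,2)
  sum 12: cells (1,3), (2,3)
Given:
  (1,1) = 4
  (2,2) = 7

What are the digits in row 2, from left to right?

(1,2) = 9 − 7 = 2 completes the 9 down.
(1,3) = 9 − 6 = 3 completes the 9 across.
(2,1) = 5 − 4 = 1 completes the 5 down.
(2,3) = 17 − 8 = 9 completes the 17 across.

1 7 9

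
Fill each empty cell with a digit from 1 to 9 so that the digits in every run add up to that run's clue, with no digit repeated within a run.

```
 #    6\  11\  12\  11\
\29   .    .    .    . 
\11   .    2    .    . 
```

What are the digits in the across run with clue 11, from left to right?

1, 2, 5, 3

29 in 4 cells must be {5,7,8,9}; 11 in 4 cells must be {1,2,3,5}.
Only 5 fits R1C1 under both its across sum 29 and down sum 6.
R1C2 = 11 − 2 = 9 completes the 11 down.
R2C1 = 6 − 5 = 1 completes the 6 down.
Nothing is forced directly, so branch on R2C3, whose candidates are 3 or 5. If R2C3 = 3: then R1C3 would have to be in {7,8} for the 29 across but in {9} for the 12 down — contradiction. So R2C3 = 5.
R1C3 = 12 − 5 = 7 completes the 12 down.
R1C4 = 29 − 21 = 8 completes the 29 across.
R2C4 = 11 − 8 = 3 completes the 11 across.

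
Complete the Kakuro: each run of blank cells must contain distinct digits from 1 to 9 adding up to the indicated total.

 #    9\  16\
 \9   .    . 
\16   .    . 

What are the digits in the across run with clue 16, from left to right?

16 in 2 cells must be {7,9}.
The 9 across and the 16 down share only 7, so R1C2 = 7.
The 16 across and the 9 down share only 7, so R2C1 = 7.
R2C2 = 16 − 7 = 9 completes the 16 across.
R1C1 = 9 − 7 = 2 completes the 9 across.

7, 9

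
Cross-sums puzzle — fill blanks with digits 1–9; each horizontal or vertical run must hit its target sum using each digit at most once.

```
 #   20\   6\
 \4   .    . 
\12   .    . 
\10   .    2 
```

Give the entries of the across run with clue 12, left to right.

9 3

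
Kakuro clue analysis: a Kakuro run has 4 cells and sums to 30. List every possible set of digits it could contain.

{6,7,8,9}

4 distinct digits from 1–9 sum between 10 and 30.
Only one set works: {6,7,8,9}.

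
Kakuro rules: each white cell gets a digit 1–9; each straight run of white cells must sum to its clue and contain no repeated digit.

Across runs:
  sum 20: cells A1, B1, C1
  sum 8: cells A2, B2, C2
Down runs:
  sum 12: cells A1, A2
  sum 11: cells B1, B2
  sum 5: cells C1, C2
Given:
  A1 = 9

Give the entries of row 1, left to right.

A2 = 12 − 9 = 3 completes the 12 down.
Given what's placed, B2 must be 4 to fit the 8 across and 11 down.
C2 = 8 − 7 = 1 completes the 8 across.
B1 = 11 − 4 = 7 completes the 11 down.
C1 = 20 − 16 = 4 completes the 20 across.

9, 7, 4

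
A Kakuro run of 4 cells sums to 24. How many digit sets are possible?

8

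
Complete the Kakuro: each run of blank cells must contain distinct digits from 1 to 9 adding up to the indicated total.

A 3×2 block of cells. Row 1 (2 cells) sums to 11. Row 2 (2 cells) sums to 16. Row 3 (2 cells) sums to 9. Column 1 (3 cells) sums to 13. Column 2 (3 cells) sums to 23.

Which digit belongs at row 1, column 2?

6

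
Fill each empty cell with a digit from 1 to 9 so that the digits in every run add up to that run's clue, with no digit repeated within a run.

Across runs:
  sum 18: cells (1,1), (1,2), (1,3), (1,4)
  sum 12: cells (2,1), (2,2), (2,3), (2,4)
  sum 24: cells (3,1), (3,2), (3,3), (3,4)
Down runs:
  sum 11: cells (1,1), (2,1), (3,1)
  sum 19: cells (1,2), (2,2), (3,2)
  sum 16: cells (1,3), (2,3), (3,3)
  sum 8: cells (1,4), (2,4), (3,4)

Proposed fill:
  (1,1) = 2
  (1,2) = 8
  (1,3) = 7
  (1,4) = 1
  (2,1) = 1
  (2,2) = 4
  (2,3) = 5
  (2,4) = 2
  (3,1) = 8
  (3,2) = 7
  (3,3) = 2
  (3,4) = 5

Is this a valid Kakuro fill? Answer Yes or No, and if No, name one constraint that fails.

No — the down run (1,3)–(3,3) sums to 14, not 16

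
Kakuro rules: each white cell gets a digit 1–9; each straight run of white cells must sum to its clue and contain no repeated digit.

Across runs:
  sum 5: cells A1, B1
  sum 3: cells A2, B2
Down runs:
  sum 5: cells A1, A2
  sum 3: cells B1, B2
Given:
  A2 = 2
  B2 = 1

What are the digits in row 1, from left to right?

3, 2

3 in 2 cells must be {1,2}.
A1 = 5 − 2 = 3 completes the 5 down.
B1 = 5 − 3 = 2 completes the 5 across.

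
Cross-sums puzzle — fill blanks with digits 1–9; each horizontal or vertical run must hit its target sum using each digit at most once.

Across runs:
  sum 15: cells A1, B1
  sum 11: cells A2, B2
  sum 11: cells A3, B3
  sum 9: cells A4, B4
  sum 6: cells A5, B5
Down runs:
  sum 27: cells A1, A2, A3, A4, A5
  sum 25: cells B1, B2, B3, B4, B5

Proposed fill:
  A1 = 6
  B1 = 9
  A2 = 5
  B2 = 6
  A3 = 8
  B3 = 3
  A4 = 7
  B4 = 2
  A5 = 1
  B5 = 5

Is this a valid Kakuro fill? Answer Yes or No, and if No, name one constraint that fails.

Across: 6+9=15; 5+6=11; 8+3=11; 7+2=9; 1+5=6. Down: 6+5+8+7+1=27; 9+6+3+2+5=25. No digit repeats within any run.

Yes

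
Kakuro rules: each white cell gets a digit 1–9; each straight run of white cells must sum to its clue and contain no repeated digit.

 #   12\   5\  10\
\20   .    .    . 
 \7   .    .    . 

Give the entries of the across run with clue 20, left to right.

8 3 9

7 in 3 cells must be {1,2,4}.
The 7 across and the 12 down share only 4, so R2C1 = 4.
R1C1 = 12 − 4 = 8 completes the 12 down.
Given what's placed, R1C2 must be 3 to fit the 20 across and 5 down.
R1C3 = 20 − 11 = 9 completes the 20 across.
R2C2 = 5 − 3 = 2 completes the 5 down.
R2C3 = 7 − 6 = 1 completes the 7 across.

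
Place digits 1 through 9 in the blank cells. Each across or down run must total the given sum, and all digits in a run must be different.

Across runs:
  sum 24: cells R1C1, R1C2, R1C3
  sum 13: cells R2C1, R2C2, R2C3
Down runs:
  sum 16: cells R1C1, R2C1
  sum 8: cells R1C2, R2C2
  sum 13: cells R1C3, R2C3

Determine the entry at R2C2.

24 in 3 cells must be {7,8,9}; 16 in 2 cells must be {7,9}.
The 24 across and the 8 down share only 7, so R1C2 = 7.
R2C2 = 8 − 7 = 1 completes the 8 down.
Given what's placed, R1C1 must be 9 to fit the 24 across and 16 down.
R1C3 = 24 − 16 = 8 completes the 24 across.
R2C1 = 16 − 9 = 7 completes the 16 down.
R2C3 = 13 − 8 = 5 completes the 13 across.

1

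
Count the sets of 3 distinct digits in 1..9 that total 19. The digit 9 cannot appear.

2

3 distinct digits from 1–9 sum between 6 and 24.
Dropping sets that contain 9.
Enumerating: {4,7,8}, {5,6,8}.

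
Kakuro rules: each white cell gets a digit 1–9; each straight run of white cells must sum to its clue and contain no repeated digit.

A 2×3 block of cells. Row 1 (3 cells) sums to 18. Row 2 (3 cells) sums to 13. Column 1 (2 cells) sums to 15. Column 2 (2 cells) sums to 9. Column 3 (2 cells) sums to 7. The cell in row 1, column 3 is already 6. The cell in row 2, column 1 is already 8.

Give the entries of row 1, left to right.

7 5 6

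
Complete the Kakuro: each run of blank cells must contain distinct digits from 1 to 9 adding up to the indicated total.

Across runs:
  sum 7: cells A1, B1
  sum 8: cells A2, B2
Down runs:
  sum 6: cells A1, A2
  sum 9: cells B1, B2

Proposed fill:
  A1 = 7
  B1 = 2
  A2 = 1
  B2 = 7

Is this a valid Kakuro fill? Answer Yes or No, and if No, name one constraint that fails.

No — the across run A1–B1 sums to 9, not 7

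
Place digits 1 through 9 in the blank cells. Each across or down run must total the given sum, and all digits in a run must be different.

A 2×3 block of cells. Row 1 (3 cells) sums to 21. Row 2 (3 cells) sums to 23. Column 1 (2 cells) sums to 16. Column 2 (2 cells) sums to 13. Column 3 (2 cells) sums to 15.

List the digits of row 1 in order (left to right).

7 5 9

23 in 3 cells must be {6,8,9}; 16 in 2 cells must be {7,9}.
The 23 across and the 16 down share only 9, so (2,1) = 9.
(1,1) = 16 − 9 = 7 completes the 16 down.
Nothing is forced directly, so branch on (2,2), whose candidates are 6 or 8. If (2,2) = 6: then (1,2) would have to be in {5,6,8,9} for the 21 across but in {7} for the 13 down — contradiction. So (2,2) = 8.
(1,2) = 13 − 8 = 5 completes the 13 down.
(1,3) = 21 − 12 = 9 completes the 21 across.
(2,3) = 23 − 17 = 6 completes the 23 across.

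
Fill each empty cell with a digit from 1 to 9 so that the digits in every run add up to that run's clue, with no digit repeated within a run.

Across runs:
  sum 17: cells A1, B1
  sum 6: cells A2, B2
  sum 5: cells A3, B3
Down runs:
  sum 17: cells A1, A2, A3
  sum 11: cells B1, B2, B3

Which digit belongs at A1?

9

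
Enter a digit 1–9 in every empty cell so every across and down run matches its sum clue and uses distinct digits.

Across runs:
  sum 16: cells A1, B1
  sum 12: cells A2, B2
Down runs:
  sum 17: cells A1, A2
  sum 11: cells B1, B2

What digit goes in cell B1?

16 in 2 cells must be {7,9}; 17 in 2 cells must be {8,9}.
The 16 across and the 17 down share only 9, so A1 = 9.
B1 = 16 − 9 = 7 completes the 16 across.
A2 = 17 − 9 = 8 completes the 17 down.
B2 = 12 − 8 = 4 completes the 12 across.

7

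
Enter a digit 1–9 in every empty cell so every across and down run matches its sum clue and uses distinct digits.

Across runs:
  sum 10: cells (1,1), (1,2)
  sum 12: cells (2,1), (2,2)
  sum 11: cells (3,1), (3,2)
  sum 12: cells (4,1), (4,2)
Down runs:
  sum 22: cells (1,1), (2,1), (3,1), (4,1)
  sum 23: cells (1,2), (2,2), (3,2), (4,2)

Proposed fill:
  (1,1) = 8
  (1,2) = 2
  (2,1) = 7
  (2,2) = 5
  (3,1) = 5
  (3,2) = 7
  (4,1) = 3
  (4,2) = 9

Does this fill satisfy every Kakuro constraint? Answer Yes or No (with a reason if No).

No — the across run (3,1)–(3,2) sums to 12, not 11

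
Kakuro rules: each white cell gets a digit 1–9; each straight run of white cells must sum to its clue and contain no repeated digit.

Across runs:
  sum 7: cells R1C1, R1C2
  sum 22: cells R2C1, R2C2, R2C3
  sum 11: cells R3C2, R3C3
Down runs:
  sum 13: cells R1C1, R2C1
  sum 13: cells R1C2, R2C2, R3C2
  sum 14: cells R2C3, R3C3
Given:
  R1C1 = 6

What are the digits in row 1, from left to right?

6 1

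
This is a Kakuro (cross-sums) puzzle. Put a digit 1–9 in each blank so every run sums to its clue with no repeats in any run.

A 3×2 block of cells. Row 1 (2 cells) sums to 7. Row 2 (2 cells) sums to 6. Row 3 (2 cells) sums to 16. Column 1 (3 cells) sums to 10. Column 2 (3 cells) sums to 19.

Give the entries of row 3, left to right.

7, 9

16 in 2 cells must be {7,9}.
The 16 across and the 10 down share only 7, so (3,1) = 7.
(3,2) = 16 − 7 = 9 completes the 16 across.
Nothing is forced directly, so branch on (1,1), whose candidates are 1 or 2. If (1,1) = 2: then (1,2) would have to be in {5} for the 7 across but in {2,3,4,6,7,8} for the 19 down — contradiction. So (1,1) = 1.
(1,2) = 7 − 1 = 6 completes the 7 across.
(2,1) = 10 − 8 = 2 completes the 10 down.
(2,2) = 6 − 2 = 4 completes the 6 across.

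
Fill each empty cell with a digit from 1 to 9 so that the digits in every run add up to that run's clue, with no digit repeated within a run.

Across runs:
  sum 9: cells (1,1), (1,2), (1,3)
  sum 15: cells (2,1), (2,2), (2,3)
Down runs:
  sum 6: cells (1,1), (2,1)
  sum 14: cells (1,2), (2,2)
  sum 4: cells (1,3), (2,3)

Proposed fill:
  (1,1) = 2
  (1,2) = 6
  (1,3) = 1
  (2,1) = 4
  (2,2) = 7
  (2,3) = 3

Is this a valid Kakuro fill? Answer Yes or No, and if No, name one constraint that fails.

No — the across run (2,1)–(2,3) sums to 14, not 15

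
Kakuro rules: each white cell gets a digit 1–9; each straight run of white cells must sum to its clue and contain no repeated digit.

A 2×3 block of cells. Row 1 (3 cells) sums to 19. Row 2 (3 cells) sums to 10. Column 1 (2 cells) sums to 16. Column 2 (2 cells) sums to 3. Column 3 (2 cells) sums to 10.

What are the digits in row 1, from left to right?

16 in 2 cells must be {7,9}; 3 in 2 cells must be {1,2}.
The 19 across and the 3 down share only 2, so (1,2) = 2.
The 10 across and the 16 down share only 7, so (2,1) = 7.
(2,2) = 3 − 2 = 1 completes the 3 down.
(2,3) = 10 − 8 = 2 completes the 10 across.
(1,1) = 16 − 7 = 9 completes the 16 down.
(1,3) = 19 − 11 = 8 completes the 19 across.

9, 2, 8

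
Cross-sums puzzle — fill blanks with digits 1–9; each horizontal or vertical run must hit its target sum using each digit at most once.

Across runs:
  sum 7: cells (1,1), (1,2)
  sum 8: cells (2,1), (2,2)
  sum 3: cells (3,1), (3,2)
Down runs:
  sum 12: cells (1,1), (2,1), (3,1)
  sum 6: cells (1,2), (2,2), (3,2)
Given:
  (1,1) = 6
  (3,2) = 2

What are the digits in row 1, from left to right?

6, 1

3 in 2 cells must be {1,2}; 6 in 3 cells must be {1,2,3}.
(1,2) = 7 − 6 = 1 completes the 7 across.
(2,2) = 6 − 3 = 3 completes the 6 down.
(3,1) = 3 − 2 = 1 completes the 3 across.
(2,1) = 8 − 3 = 5 completes the 8 across.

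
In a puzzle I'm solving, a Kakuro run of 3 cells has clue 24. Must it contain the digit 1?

The only way to make 24 from 3 distinct digits is {7,8,9}, which does not contain 1.

No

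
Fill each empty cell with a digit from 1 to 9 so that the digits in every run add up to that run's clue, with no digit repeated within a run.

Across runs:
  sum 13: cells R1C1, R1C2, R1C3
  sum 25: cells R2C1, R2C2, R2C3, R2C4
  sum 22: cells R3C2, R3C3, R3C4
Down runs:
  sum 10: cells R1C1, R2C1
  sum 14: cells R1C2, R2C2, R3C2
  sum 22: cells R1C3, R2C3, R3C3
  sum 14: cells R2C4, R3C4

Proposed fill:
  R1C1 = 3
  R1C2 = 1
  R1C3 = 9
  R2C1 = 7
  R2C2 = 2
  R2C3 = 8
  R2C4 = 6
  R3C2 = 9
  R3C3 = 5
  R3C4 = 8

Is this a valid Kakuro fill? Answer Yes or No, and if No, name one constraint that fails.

No — the across run R2C1–R2C4 sums to 23, not 25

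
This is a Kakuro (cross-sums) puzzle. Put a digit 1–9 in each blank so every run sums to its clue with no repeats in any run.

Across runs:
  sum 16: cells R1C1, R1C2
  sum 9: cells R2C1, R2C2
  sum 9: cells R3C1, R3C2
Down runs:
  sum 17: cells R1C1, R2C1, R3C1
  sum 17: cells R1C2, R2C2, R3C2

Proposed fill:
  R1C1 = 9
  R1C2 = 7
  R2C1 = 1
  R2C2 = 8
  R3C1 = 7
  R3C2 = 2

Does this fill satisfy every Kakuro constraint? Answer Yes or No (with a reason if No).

Across: 9+7=16; 1+8=9; 7+2=9. Down: 9+1+7=17; 7+8+2=17. No digit repeats within any run.

Yes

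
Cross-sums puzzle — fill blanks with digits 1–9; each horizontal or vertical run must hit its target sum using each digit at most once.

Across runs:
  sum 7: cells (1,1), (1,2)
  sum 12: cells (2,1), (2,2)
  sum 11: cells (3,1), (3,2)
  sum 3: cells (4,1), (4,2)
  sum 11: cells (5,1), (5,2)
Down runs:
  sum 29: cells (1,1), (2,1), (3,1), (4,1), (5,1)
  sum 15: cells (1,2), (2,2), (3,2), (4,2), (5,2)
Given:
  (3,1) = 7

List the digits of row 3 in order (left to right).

7 4

3 in 2 cells must be {1,2}; 15 in 5 cells must be {1,2,3,4,5}.
(3,2) = 11 − 7 = 4 completes the 11 across.
No cell is forced outright now. (2,2) can only be 3 or 5 (the digits allowed by both its 12 across and its 15 down). If (2,2) = 5: then (2,1) would have to be in {7} for the 12 across but in {1,2,3,4,5,6,8,9} for the 29 down — contradiction. So (2,2) = 3.
(2,1) = 12 − 3 = 9 completes the 12 across.
Nothing is forced directly, so branch on (4,1), whose candidates are 1 or 2. If (4,1) = 1: that forces (1,1) = 4, after which (1,2) would have to be in {3} for the 7 across but in {1,2,5} for the 15 down — contradiction. So (4,1) = 2.
(4,2) = 3 − 2 = 1 completes the 3 across.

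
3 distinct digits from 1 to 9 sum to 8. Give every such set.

3 distinct digits from 1–9 sum between 6 and 24.

{1,2,5}; {1,3,4}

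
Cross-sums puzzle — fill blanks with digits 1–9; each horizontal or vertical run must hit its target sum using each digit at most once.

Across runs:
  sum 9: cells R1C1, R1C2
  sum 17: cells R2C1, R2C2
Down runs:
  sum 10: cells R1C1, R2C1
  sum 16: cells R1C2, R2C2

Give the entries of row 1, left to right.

2 7

17 in 2 cells must be {8,9}; 16 in 2 cells must be {7,9}.
The 9 across and the 16 down share only 7, so R1C2 = 7.
R2C2 = 16 − 7 = 9 completes the 16 down.
R1C1 = 9 − 7 = 2 completes the 9 across.
R2C1 = 17 − 9 = 8 completes the 17 across.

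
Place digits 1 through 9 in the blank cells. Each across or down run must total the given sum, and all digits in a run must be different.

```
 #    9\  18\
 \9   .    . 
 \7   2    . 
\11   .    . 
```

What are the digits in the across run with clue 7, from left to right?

2, 5

R2C2 = 7 − 2 = 5 completes the 7 across.
No cell is forced outright now. R1C2 can only be 4 or 6 or 7 (the digits allowed by both its 9 across and its 18 down). If R1C2 = 4: then R1C1 would have to be in {5} for the 9 across but in {1,3,4,6} for the 9 down — contradiction. If R1C2 = 7: then R1C1 would have to be in {2} for the 9 across but in {1,3,4,6} for the 9 down — contradiction. So R1C2 = 6.
R1C1 = 9 − 6 = 3 completes the 9 across.
R3C1 = 9 − 5 = 4 completes the 9 down.
R3C2 = 11 − 4 = 7 completes the 11 across.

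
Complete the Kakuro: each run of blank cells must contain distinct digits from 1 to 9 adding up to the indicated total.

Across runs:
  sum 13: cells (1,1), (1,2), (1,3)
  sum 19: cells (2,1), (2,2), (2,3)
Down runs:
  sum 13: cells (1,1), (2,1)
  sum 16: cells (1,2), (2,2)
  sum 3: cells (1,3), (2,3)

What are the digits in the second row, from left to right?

16 in 2 cells must be {7,9}; 3 in 2 cells must be {1,2}.
The 19 across and the 3 down share only 2, so (2,3) = 2.
(1,3) = 3 − 2 = 1 completes the 3 down.
Given what's placed, (2,2) must be 9 to fit the 19 across and 16 down.
(1,2) = 16 − 9 = 7 completes the 16 down.
(2,1) = 19 − 11 = 8 completes the 19 across.
(1,1) = 13 − 8 = 5 completes the 13 across.

8 9 2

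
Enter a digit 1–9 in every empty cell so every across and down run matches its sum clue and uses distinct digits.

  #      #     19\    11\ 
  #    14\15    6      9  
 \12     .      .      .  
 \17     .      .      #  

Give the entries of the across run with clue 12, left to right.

6 4 2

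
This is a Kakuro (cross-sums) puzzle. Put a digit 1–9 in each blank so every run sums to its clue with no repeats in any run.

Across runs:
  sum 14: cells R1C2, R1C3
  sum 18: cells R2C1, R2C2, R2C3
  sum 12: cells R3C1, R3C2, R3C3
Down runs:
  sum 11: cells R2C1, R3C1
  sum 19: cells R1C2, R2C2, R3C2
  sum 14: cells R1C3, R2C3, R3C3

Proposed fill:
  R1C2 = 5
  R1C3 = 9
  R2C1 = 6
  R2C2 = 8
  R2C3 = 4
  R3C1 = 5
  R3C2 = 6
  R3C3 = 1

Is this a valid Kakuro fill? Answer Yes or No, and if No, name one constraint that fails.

Yes

Across: 5+9=14; 6+8+4=18; 5+6+1=12. Down: 6+5=11; 5+8+6=19; 9+4+1=14. No digit repeats within any run.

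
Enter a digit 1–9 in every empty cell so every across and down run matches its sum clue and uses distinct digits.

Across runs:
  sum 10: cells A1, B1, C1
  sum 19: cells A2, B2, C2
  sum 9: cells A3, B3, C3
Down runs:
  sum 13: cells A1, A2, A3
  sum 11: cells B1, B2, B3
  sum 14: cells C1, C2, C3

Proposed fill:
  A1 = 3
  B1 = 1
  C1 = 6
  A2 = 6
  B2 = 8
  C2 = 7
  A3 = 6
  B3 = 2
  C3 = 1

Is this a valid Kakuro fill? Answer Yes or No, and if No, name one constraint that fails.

No — the across run A2–C2 sums to 21, not 19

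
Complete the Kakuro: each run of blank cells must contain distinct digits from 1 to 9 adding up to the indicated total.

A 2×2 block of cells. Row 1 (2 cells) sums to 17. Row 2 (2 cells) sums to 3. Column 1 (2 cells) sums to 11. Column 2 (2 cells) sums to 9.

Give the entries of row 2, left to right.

2 1

17 in 2 cells must be {8,9}; 3 in 2 cells must be {1,2}.
The 17 across and the 9 down share only 8, so (1,2) = 8.
The 3 across and the 11 down share only 2, so (2,1) = 2.
(2,2) = 3 − 2 = 1 completes the 3 across.
(1,1) = 17 − 8 = 9 completes the 17 across.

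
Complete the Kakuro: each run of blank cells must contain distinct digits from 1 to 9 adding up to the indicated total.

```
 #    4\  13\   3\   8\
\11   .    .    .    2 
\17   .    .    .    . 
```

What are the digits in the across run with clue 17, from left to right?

1 8 2 6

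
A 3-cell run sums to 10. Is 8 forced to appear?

No

Counterexample: {1,2,7} sums to 10 without using 8.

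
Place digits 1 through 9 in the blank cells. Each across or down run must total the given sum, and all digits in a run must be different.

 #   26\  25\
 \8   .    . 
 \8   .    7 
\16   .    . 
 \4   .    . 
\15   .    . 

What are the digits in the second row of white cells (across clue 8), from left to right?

1, 7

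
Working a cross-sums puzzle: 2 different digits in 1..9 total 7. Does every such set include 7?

No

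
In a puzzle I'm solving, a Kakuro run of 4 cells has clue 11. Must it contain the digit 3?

Yes

The only way to make 11 from 4 distinct digits is {1,2,3,5}, which contains 3.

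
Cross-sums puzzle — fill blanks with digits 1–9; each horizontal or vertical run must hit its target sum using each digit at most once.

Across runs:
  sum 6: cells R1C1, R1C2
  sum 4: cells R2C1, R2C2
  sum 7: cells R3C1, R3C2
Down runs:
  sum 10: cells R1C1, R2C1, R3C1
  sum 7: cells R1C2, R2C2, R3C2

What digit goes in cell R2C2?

4 in 2 cells must be {1,3}; 7 in 3 cells must be {1,2,4}.
The 4 across and the 7 down share only 1, so R2C2 = 1.
R2C1 = 4 − 1 = 3 completes the 4 across.
Nothing is forced directly, so branch on R1C2, whose candidates are 2 or 4. If R1C2 = 2: then R1C1 would have to be in {4} for the 6 across but in {1,2,5,6} for the 10 down — contradiction. So R1C2 = 4.
R1C1 = 6 − 4 = 2 completes the 6 across.
R3C1 = 10 − 5 = 5 completes the 10 down.
R3C2 = 7 − 5 = 2 completes the 7 across.

1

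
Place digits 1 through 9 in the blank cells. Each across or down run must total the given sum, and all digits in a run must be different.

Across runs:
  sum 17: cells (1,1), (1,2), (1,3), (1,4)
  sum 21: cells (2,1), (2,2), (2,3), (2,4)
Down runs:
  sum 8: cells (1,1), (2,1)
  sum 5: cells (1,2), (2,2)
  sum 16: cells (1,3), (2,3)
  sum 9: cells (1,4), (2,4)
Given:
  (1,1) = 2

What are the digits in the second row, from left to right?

6 2 9 4

16 in 2 cells must be {7,9}.
(2,1) = 8 − 2 = 6 completes the 8 down.
Nothing is forced directly, so branch on (1,3), whose candidates are 7 or 9. If (1,3) = 9: that forces (1,2) = 1, (1,4) = 5, (2,2) = 4, after which (2,3) would have to be in {2,3,8,9} for the 21 across but in {7} for the 16 down — contradiction. So (1,3) = 7.
(1,2) = 3: the only remaining digit allowed by both the 17 across and the 5 down.
(1,4) = 17 − 12 = 5 completes the 17 across.
(2,2) = 5 − 3 = 2 completes the 5 down.
(2,3) = 16 − 7 = 9 completes the 16 down.
(2,4) = 21 − 17 = 4 completes the 21 across.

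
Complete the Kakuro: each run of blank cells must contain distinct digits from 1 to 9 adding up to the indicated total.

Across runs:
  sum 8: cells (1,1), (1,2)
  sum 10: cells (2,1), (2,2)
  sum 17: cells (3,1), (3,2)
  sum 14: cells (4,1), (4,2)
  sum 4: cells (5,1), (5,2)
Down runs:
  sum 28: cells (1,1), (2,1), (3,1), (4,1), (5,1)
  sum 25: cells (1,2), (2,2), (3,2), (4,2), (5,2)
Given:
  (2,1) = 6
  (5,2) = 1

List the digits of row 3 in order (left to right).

17 in 2 cells must be {8,9}; 4 in 2 cells must be {1,3}.
(2,2) = 10 − 6 = 4 completes the 10 across.
(5,1) = 4 − 1 = 3 completes the 4 across.
Nothing is forced directly, so branch on (1,1), whose candidates are 2 or 7. If (1,1) = 7: then (1,2) would have to be in {1} for the 8 across but in {3,5,6,7,8,9} for the 25 down — contradiction. So (1,1) = 2.
(1,2) = 8 − 2 = 6 completes the 8 across.
Given what's placed, (3,2) must be 9 to fit the 17 across and 25 down.
(4,2) = 25 − 20 = 5 completes the 25 down.
(3,1) = 17 − 9 = 8 completes the 17 across.

8 9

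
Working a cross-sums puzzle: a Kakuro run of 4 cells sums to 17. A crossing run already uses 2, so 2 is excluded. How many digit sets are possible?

4

4 distinct digits from 1–9 sum between 10 and 30.
Dropping sets that contain 2.
Enumerating: {1,3,4,9}, {1,3,5,8}, {1,3,6,7}, {1,4,5,7}.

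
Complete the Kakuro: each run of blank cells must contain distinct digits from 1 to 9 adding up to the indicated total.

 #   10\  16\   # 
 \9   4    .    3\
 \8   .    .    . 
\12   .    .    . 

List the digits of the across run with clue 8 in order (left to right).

3 in 2 cells must be {1,2}.
R1C2 = 9 − 4 = 5 completes the 9 across.
No cell is forced outright now. R2C3 can only be 1 or 2 (the digits allowed by both its 8 across and its 3 down). If R2C3 = 2: then R2C2 would have to be in {1,5} for the 8 across but in {2,3,4,7,8,9} for the 16 down — contradiction. So R2C3 = 1.
Given what's placed, R2C1 must be 5 to fit the 8 across and 10 down.
R2C2 = 8 − 6 = 2 completes the 8 across.
R3C1 = 10 − 9 = 1 completes the 10 down.
R3C2 = 16 − 7 = 9 completes the 16 down.
R3C3 = 12 − 10 = 2 completes the 12 across.

5 2 1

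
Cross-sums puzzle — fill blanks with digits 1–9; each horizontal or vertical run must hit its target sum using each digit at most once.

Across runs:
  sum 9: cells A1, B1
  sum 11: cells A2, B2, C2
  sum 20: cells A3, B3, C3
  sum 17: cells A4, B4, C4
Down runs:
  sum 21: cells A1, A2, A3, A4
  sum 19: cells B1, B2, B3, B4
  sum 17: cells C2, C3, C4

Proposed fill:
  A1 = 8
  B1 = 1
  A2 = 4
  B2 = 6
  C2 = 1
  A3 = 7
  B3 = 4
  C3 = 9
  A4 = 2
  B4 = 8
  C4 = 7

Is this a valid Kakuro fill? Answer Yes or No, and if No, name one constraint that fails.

Yes

Across: 8+1=9; 4+6+1=11; 7+4+9=20; 2+8+7=17. Down: 8+4+7+2=21; 1+6+4+8=19; 1+9+7=17. No digit repeats within any run.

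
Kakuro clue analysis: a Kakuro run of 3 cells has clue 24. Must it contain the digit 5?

The only way to make 24 from 3 distinct digits is {7,8,9}, which does not contain 5.

No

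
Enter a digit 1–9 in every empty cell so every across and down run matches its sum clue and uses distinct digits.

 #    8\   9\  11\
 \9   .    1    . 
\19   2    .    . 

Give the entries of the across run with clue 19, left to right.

2, 8, 9

R1C1 = 8 − 2 = 6 completes the 8 down.
R1C3 = 9 − 7 = 2 completes the 9 across.
R2C2 = 9 − 1 = 8 completes the 9 down.
R2C3 = 19 − 10 = 9 completes the 19 across.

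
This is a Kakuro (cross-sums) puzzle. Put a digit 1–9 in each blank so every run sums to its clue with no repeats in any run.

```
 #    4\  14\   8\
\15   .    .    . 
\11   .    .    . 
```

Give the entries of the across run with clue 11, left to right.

4 in 2 cells must be {1,3}.
Nothing is forced directly, so branch on R2C2, whose candidates are 5 or 6 or 8. If R2C2 = 5: that forces R1C2 = 9, after which R2C1 would have to be in {2,4} for the 11 across but in {1,3} for the 4 down — contradiction. If R2C2 = 8: that forces R1C2 = 6, R2C1 = 1, R2C3 = 2, after which R1C1 would have to be in {1,2,4,5,7,8} for the 15 across but in {3} for the 4 down — contradiction. So R2C2 = 6.
R1C2 = 14 − 6 = 8 completes the 14 down.
Nothing is forced directly, so branch on R1C1, whose candidates are 1 or 3. If R1C1 = 3: then R1C3 would have to be in {4} for the 15 across but in {1,2,3,5,6,7} for the 8 down — contradiction. So R1C1 = 1.
R1C3 = 15 − 9 = 6 completes the 15 across.
R2C1 = 4 − 1 = 3 completes the 4 down.
R2C3 = 11 − 9 = 2 completes the 11 across.

3 6 2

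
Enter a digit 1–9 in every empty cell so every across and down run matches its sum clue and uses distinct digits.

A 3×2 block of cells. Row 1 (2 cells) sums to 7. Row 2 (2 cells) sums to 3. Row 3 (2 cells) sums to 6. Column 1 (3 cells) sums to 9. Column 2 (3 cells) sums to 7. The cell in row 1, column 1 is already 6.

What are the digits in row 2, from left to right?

3 in 2 cells must be {1,2}; 7 in 3 cells must be {1,2,4}.
(1,2) = 7 − 6 = 1 completes the 7 across.
(2,2) = 2: the only remaining digit allowed by both the 3 across and the 7 down.
(3,2) = 7 − 3 = 4 completes the 7 down.
(2,1) = 3 − 2 = 1 completes the 3 across.
(3,1) = 6 − 4 = 2 completes the 6 across.

1, 2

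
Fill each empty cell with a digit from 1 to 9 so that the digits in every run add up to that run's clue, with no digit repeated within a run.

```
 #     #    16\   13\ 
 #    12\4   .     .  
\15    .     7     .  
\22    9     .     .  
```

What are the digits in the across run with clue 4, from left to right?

4 in 2 cells must be {1,3}.
R2C1 = 12 − 9 = 3 completes the 12 down.
R2C3 = 15 − 10 = 5 completes the 15 across.
R1C3 = 1: the only remaining digit allowed by both the 4 across and the 13 down.
R3C3 = 13 − 6 = 7 completes the 13 down.
R1C2 = 4 − 1 = 3 completes the 4 across.
R3C2 = 22 − 16 = 6 completes the 22 across.

3 1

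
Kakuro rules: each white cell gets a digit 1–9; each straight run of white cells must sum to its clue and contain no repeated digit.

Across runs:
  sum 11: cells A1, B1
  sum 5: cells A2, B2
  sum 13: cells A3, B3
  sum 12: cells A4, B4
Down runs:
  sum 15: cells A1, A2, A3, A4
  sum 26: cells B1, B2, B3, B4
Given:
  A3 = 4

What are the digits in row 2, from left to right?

1, 4

B3 = 13 − 4 = 9 completes the 13 across.
Nothing is forced directly, so branch on A4, whose candidates are 3 or 7 or 8. If A4 = 3: then B4 would have to be in {9} for the 12 across but in {2,3,4,5,6,7,8} for the 26 down — contradiction. If A4 = 8: that forces A1 = 2, after which B1 would have to be in {9} for the 11 across but in {2,3,4,5,6,7,8} for the 26 down — contradiction. So A4 = 7.
A1 = 3: the only remaining digit allowed by both the 11 across and the 15 down.
B1 = 11 − 3 = 8 completes the 11 across.
A2 = 15 − 14 = 1 completes the 15 down.
B2 = 5 − 1 = 4 completes the 5 across.
B4 = 12 − 7 = 5 completes the 12 across.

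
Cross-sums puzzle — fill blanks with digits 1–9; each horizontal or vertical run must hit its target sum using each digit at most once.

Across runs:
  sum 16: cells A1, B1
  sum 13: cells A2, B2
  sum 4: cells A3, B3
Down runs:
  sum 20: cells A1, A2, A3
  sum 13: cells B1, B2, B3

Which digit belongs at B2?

16 in 2 cells must be {7,9}; 4 in 2 cells must be {1,3}.
The 4 across and the 20 down share only 3, so A3 = 3.
B3 = 4 − 3 = 1 completes the 4 across.
Given what's placed, A1 must be 9 to fit the 16 across and 20 down.
B1 = 16 − 9 = 7 completes the 16 across.
A2 = 20 − 12 = 8 completes the 20 down.
B2 = 13 − 8 = 5 completes the 13 across.

5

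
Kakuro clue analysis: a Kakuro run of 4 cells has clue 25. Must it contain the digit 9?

Counterexample: {4,6,7,8} sums to 25 without using 9.

No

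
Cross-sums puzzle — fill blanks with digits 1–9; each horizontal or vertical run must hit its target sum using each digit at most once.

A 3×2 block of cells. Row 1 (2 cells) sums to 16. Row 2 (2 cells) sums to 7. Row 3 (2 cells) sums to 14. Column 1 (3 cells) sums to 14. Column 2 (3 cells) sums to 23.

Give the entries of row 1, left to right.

16 in 2 cells must be {7,9}; 23 in 3 cells must be {6,8,9}.
The 16 across and the 23 down share only 9, so (1,2) = 9.
Given what's placed, (2,2) must be 6 to fit the 7 across and 23 down.
(3,2) = 23 − 15 = 8 completes the 23 down.
(1,1) = 16 − 9 = 7 completes the 16 across.
(2,1) = 7 − 6 = 1 completes the 7 across.
(3,1) = 14 − 8 = 6 completes the 14 across.

7, 9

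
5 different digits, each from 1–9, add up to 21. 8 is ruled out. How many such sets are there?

5 distinct digits from 1–9 sum between 15 and 35.
Dropping sets that contain 8.
Enumerating: {1,2,3,6,9}, {1,2,4,5,9}, {1,2,5,6,7}, {1,3,4,6,7}, {2,3,4,5,7}.

5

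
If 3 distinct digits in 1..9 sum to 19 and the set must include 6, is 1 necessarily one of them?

No

Counterexample: {4,6,9} sums to 19 under that restriction without using 1.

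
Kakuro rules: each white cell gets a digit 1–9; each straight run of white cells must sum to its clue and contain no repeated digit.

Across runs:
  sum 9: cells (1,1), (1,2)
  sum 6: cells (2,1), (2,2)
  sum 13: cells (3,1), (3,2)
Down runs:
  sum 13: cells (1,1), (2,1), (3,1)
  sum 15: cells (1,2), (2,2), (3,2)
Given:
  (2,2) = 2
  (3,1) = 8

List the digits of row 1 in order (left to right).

1 8

(2,1) = 6 − 2 = 4 completes the 6 across.
(3,2) = 13 − 8 = 5 completes the 13 across.
(1,1) = 13 − 12 = 1 completes the 13 down.
(1,2) = 9 − 1 = 8 completes the 9 across.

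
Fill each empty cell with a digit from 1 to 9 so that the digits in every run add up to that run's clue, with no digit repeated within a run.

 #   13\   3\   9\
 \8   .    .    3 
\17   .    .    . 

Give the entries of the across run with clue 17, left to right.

9 2 6

3 in 2 cells must be {1,2}.
R1C1 = 4: the only remaining digit allowed by both the 8 across and the 13 down.
R1C2 = 8 − 7 = 1 completes the 8 across.
R2C1 = 13 − 4 = 9 completes the 13 down.
R2C2 = 3 − 1 = 2 completes the 3 down.
R2C3 = 17 − 11 = 6 completes the 17 across.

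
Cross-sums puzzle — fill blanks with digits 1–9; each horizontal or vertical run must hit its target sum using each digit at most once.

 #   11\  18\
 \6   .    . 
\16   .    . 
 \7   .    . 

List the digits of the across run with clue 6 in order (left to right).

1, 5

16 in 2 cells must be {7,9}.
The 16 across and the 11 down share only 7, so R2C1 = 7.
R2C2 = 16 − 7 = 9 completes the 16 across.
Given what's placed, R1C1 must be 1 to fit the 6 across and 11 down.
R1C2 = 6 − 1 = 5 completes the 6 across.
R3C1 = 11 − 8 = 3 completes the 11 down.
R3C2 = 7 − 3 = 4 completes the 7 across.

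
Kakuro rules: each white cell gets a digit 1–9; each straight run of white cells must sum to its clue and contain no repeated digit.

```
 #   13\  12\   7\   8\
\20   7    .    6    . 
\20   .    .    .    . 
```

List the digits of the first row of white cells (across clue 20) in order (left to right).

R2C1 = 13 − 7 = 6 completes the 13 down.
R2C3 = 7 − 6 = 1 completes the 7 down.
Given what's placed, R2C4 must be 5 to fit the 20 across and 8 down.
R1C4 = 8 − 5 = 3 completes the 8 down.
R2C2 = 20 − 12 = 8 completes the 20 across.
R1C2 = 20 − 16 = 4 completes the 20 across.

7 4 6 3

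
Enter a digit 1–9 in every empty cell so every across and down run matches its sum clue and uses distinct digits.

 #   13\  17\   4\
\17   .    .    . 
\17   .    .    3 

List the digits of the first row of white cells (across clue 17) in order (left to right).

7, 9, 1

17 in 2 cells must be {8,9}; 4 in 2 cells must be {1,3}.
R1C3 = 4 − 3 = 1 completes the 4 down.
R1C2 = 9: the only remaining digit allowed by both the 17 across and the 17 down.
R2C2 = 17 − 9 = 8 completes the 17 down.
R1C1 = 17 − 10 = 7 completes the 17 across.
R2C1 = 17 − 11 = 6 completes the 17 across.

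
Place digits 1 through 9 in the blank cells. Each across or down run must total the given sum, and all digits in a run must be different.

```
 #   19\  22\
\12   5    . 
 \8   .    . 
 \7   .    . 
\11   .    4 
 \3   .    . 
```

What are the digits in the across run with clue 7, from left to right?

4 3

3 in 2 cells must be {1,2}.
R1C2 = 12 − 5 = 7 completes the 12 across.
R4C1 = 11 − 4 = 7 completes the 11 across.
No cell is forced outright now. R2C1 can only be 1 or 2 (the digits allowed by both its 8 across and its 19 down). If R2C1 = 1: then R2C2 would have to be in {7} for the 8 across but in {1,2,3,6,8} for the 22 down — contradiction. So R2C1 = 2.
R2C2 = 8 − 2 = 6 completes the 8 across.
R5C1 = 1: the only remaining digit allowed by both the 3 across and the 19 down.
R5C2 = 3 − 1 = 2 completes the 3 across.
R3C1 = 19 − 15 = 4 completes the 19 down.
R3C2 = 7 − 4 = 3 completes the 7 across.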